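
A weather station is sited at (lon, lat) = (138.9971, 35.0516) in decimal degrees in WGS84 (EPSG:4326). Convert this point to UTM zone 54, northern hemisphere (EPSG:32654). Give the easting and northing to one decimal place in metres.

Zone 54 central meridian λ₀ = 6×54 − 183 = 141°; Δλ = -2.0029°.
Transverse Mercator on WGS84 with k₀ = 0.9996 gives E = 317334.101 m, N = 3880599.411 m.

E 317334.1 m, N 3880599.4 m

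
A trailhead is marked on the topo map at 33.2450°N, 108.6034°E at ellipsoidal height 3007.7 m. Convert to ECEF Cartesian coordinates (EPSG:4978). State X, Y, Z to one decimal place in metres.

X -1704226.5 m, Y 5063012.8 m, Z 3478364.3 m

WGS84: a = 6378137 m, e² = 0.006694380; N(φ) = a/√(1−e²sin²φ) = 6384562.994 m.
X = (N+h)·cosφ·cosλ = -1704226.546 m; Y = (N+h)·cosφ·sinλ = 5063012.829 m; Z = (N(1−e²)+h)·sinφ = 3478364.276 m.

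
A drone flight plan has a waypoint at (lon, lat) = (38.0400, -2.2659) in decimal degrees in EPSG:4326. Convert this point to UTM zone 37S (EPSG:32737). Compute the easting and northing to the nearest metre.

Zone 37 central meridian λ₀ = 6×37 − 183 = 39°; Δλ = -0.9600°.
Transverse Mercator on WGS84 with k₀ = 0.9996 gives E = 393253.990 m, N = 9749513.298 m.

E 393254 m, N 9749513 m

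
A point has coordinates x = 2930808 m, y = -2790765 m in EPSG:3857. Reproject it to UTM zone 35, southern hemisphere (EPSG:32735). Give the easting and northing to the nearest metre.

Web Mercator inverse (R = 6378137 m) → φ = -24.30620368°, λ = 26.32789621°.
UTM 35S forward: E = 431801.282 m, N = 7311707.124 m.

E 431801 m, N 7311707 m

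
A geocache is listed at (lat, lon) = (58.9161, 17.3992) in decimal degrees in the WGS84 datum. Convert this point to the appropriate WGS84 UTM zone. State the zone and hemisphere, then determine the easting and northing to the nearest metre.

Longitude 17.3992° lies in the 6° band [12°, 18°), giving zone 33; latitude is north of the equator, so 33N.
Zone 33 central meridian λ₀ = 6×33 − 183 = 15°; Δλ = +2.3992°.
Transverse Mercator on WGS84 with k₀ = 0.9996 gives E = 638155.911 m, N = 6533187.551 m.

Zone 33N: E 638156 m, N 6533188 m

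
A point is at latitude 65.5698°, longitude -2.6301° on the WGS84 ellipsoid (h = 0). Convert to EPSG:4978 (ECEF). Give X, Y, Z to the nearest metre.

X 2642461 m, Y -121385 m, Z 5784272 m

WGS84: a = 6378137 m, e² = 0.006694380; N(φ) = a/√(1−e²sin²φ) = 6395908.071 m.
X = (N+h)·cosφ·cosλ = 2642461.199 m; Y = (N+h)·cosφ·sinλ = -121384.558 m; Z = (N(1−e²)+h)·sinφ = 5784272.418 m.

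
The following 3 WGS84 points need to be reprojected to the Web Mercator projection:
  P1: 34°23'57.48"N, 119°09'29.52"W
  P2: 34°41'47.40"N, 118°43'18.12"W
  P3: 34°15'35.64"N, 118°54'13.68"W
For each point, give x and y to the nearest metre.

P1: x -13264630 m, y 4082545 m; P2: x -13216039 m, y 4122713 m; P3: x -13236310 m, y 4063754 m

Web Mercator: x = R·λ, y = R·ln tan(π/4+φ/2), R = 6378137 m.
P1 (34.3993°, -119.1582°) → (-13264630.148, 4082545.111) m.
P2 (34.6965°, -118.7217°) → (-13216039.190, 4122712.815) m.
P3 (34.2599°, -118.9038°) → (-13236310.469, 4063753.864) m.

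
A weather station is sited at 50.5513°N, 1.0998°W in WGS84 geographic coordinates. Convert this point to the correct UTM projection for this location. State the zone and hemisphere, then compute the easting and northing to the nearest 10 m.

Zone 30N: E 634610 m, N 5601650 m

Longitude -1.0998° lies in the 6° band [-6°, 0°), giving zone 30; latitude is north of the equator, so 30N.
Zone 30 central meridian λ₀ = 6×30 − 183 = -3°; Δλ = +1.9002°.
Transverse Mercator on WGS84 with k₀ = 0.9996 gives E = 634613.443 m, N = 5601653.668 m.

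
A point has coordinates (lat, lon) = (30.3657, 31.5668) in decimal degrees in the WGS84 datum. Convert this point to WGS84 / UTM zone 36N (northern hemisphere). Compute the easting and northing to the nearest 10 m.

Zone 36 central meridian λ₀ = 6×36 − 183 = 33°; Δλ = -1.4332°.
Transverse Mercator on WGS84 with k₀ = 0.9996 gives E = 362273.730 m, N = 3360179.896 m.

E 362270 m, N 3360180 m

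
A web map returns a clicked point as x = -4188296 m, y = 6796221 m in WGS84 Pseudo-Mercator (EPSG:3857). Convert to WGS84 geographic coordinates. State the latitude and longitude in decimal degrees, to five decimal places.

R = 6378137 m. λ = x/R = -37.62410311°.
φ = 2·arctan(exp(y/R)) − 90° = 2·arctan(2.90243) − 90° = 51.97840089°.

lat 51.97840°, lon -37.62410°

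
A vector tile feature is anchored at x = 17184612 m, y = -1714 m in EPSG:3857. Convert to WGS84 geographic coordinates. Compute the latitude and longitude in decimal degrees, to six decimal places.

lat -0.015397°, lon 154.371996°

R = 6378137 m. λ = x/R = 154.37199611°.
φ = 2·arctan(exp(y/R)) − 90° = 2·arctan(0.99973) − 90° = -0.01539712°.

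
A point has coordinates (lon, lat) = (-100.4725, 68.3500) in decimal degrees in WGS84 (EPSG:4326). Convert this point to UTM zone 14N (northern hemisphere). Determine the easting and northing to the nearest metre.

Zone 14 central meridian λ₀ = 6×14 − 183 = -99°; Δλ = -1.4725°.
Transverse Mercator on WGS84 with k₀ = 0.9996 gives E = 439378.286 m, N = 7582611.100 m.

E 439378 m, N 7582611 m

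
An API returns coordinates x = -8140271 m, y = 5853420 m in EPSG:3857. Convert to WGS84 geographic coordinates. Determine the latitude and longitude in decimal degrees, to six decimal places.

lat 46.454099°, lon -73.125299°

R = 6378137 m. λ = x/R = -73.12529856°.
φ = 2·arctan(exp(y/R)) − 90° = 2·arctan(2.50361) − 90° = 46.45409942°.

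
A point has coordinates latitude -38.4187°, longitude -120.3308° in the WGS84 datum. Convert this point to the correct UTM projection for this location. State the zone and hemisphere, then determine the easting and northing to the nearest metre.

Zone 10S: E 733029 m, N 5744353 m

Longitude -120.3308° lies in the 6° band [-126°, -120°), giving zone 10; latitude is south of the equator, so 10S.
Zone 10 central meridian λ₀ = 6×10 − 183 = -123°; Δλ = +2.6692°.
Transverse Mercator on WGS84 with k₀ = 0.9996 gives E = 733029.334 m, N = 5744353.342 m.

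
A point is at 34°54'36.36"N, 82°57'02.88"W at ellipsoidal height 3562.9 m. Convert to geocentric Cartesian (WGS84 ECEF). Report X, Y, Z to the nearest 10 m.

WGS84: a = 6378137 m, e² = 0.006694380; N(φ) = a/√(1−e²sin²φ) = 6385140.612 m.
X = (N+h)·cosφ·cosλ = 642946.161 m; Y = (N+h)·cosφ·sinλ = -5199461.382 m; Z = (N(1−e²)+h)·sinφ = 3631731.639 m.

X 642950 m, Y -5199460 m, Z 3631730 m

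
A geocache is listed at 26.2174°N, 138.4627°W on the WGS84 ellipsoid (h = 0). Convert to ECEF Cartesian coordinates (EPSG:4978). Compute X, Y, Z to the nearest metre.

X -4285842 m, Y -3796770 m, Z 2800690 m

WGS84: a = 6378137 m, e² = 0.006694380; N(φ) = a/√(1−e²sin²φ) = 6382307.699 m.
X = (N+h)·cosφ·cosλ = -4285842.177 m; Y = (N+h)·cosφ·sinλ = -3796769.770 m; Z = (N(1−e²)+h)·sinφ = 2800689.922 m.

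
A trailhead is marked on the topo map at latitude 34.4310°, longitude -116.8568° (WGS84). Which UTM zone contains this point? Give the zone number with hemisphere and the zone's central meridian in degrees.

Zone 11N, central meridian -117°

UTM zone = ⌊(λ + 180)/6⌋ + 1; -116.8568° ∈ [-120°, -114°) → zone 11.
Hemisphere: N (φ ≥ 0).
Central meridian λ₀ = 6×11 − 183 = -117°.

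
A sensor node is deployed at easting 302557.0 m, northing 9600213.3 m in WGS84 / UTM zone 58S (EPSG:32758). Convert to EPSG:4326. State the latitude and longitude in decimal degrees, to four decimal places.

lat -3.6152°, lon 163.2224°

Zone 58S: λ₀ = 165°, k₀ = 0.9996, false easting 500000 m, false northing 10000000 m.
Meridian distance M = (N − FN)/k₀ = -399946.7 m.
Inverse transverse Mercator on WGS84 gives φ = -3.61519983°, λ = 163.22240017°.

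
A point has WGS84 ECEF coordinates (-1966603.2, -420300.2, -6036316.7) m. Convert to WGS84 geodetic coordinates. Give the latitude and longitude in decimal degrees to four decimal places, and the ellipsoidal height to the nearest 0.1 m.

λ = atan2(Y, X) = -167.93629884°; p = √(X²+Y²) = 2011014.8 m.
Bowring's method on WGS84 (a = 6378137 m, b = 6356752.314 m) gives φ = -71.68939981°, h = 3612.589 m.

lat -71.6894°, lon -167.9363°, h 3612.6 m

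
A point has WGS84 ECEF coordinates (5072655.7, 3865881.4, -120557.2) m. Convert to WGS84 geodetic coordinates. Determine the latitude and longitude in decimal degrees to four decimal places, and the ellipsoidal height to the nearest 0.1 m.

lat -1.0902°, lon 37.3111°, h 852.5 m

λ = atan2(Y, X) = 37.31110029°; p = √(X²+Y²) = 6377842.5 m.
Bowring's method on WGS84 (a = 6378137 m, b = 6356752.314 m) gives φ = -1.09020030°, h = 852.483 m.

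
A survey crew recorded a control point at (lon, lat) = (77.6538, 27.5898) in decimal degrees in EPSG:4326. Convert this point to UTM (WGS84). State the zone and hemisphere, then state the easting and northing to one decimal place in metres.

Longitude 77.6538° lies in the 6° band [72°, 78°), giving zone 43; latitude is north of the equator, so 43N.
Zone 43 central meridian λ₀ = 6×43 − 183 = 75°; Δλ = +2.6538°.
Transverse Mercator on WGS84 with k₀ = 0.9996 gives E = 761963.567 m, N = 3054574.820 m.

Zone 43N: E 761963.6 m, N 3054574.8 m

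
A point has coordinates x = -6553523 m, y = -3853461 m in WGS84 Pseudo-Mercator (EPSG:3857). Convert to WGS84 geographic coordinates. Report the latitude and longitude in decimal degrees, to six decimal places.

lat -32.684197°, lon -58.871299°

R = 6378137 m. λ = x/R = -58.87129876°.
φ = 2·arctan(exp(y/R)) − 90° = 2·arctan(0.54653) − 90° = -32.68419679°.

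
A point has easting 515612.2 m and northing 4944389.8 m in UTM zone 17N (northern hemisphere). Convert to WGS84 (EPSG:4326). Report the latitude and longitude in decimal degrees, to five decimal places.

lat 44.65270°, lon -80.80310°

Zone 17N: λ₀ = -81°, k₀ = 0.9996, false easting 500000 m.
Meridian distance M = (N − FN)/k₀ = 4946368.3 m.
Inverse transverse Mercator on WGS84 gives φ = 44.65269996°, λ = -80.80309995°.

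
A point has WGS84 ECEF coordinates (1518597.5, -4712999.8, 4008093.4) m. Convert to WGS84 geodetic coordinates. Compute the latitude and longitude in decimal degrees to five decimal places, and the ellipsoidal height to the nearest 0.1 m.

lat 39.17680°, lon -72.14030°, h 857.6 m

λ = atan2(Y, X) = -72.14029987°; p = √(X²+Y²) = 4951616.5 m.
Bowring's method on WGS84 (a = 6378137 m, b = 6356752.314 m) gives φ = 39.17679998°, h = 857.615 m.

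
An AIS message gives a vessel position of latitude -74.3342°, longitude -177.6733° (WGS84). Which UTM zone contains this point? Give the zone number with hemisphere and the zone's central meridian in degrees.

UTM zone = ⌊(λ + 180)/6⌋ + 1; -177.6733° ∈ [-180°, -174°) → zone 1.
Hemisphere: S (φ < 0).
Central meridian λ₀ = 6×1 − 183 = -177°.

Zone 1S, central meridian -177°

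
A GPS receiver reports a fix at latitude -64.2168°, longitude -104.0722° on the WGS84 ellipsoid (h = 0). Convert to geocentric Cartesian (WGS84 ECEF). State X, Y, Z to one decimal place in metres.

X -676388.7 m, Y -2698356.9 m, Z -5720268.7 m

WGS84: a = 6378137 m, e² = 0.006694380; N(φ) = a/√(1−e²sin²φ) = 6395517.500 m.
X = (N+h)·cosφ·cosλ = -676388.734 m; Y = (N+h)·cosφ·sinλ = -2698356.938 m; Z = (N(1−e²)+h)·sinφ = -5720268.652 m.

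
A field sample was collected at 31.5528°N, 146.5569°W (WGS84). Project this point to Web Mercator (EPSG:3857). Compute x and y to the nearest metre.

x -16314639 m, y 3704751 m

Web Mercator is spherical with R = a = 6378137 m.
x = R·λ = 6378137 × -2.557900447 = -16314639.480 m.
y = R·ln tan(π/4 + φ/2) = 6378137 × 0.580851551 = 3704750.772 m.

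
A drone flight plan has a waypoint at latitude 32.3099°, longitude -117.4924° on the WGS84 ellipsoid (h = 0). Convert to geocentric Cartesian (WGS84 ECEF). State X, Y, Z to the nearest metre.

WGS84: a = 6378137 m, e² = 0.006694380; N(φ) = a/√(1−e²sin²φ) = 6384244.880 m.
X = (N+h)·cosφ·cosλ = -2490853.977 m; Y = (N+h)·cosφ·sinλ = -4786435.995 m; Z = (N(1−e²)+h)·sinφ = 3389524.931 m.

X -2490854 m, Y -4786436 m, Z 3389525 m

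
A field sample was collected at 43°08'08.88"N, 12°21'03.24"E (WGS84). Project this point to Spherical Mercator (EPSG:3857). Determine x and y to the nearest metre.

Web Mercator is spherical with R = a = 6378137 m.
x = R·λ = 6378137 × 0.215563871 = 1374895.899 m.
y = R·ln tan(π/4 + φ/2) = 6378137 × 0.836085034 = 5332664.887 m.

x 1374896 m, y 5332665 m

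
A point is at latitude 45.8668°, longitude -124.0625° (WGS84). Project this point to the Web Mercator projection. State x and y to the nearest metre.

Web Mercator is spherical with R = a = 6378137 m.
x = R·λ = 6378137 × -2.165299103 = -13810574.327 m.
y = R·ln tan(π/4 + φ/2) = 6378137 × 0.902932856 = 5759029.460 m.

x -13810574 m, y 5759029 m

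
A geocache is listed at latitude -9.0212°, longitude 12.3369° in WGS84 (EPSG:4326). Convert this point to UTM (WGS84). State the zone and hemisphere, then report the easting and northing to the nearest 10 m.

Zone 33S: E 207200 m, N 9001740 m

Longitude 12.3369° lies in the 6° band [12°, 18°), giving zone 33; latitude is south of the equator, so 33S.
Zone 33 central meridian λ₀ = 6×33 − 183 = 15°; Δλ = -2.6631°.
Transverse Mercator on WGS84 with k₀ = 0.9996 gives E = 207204.190 m, N = 9001736.479 m.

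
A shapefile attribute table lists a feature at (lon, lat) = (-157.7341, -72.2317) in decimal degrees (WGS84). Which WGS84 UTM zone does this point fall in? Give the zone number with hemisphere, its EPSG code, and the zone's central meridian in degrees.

Zone 4S (EPSG:32704), central meridian -159°

UTM zone = ⌊(λ + 180)/6⌋ + 1; -157.7341° ∈ [-162°, -156°) → zone 4.
Hemisphere: S (φ < 0).
Central meridian λ₀ = 6×4 − 183 = -159°.
EPSG code: 32704.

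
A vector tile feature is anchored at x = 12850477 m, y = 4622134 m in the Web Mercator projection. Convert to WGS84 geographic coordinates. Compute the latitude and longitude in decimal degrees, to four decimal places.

lat 38.3017°, lon 115.4378°

R = 6378137 m. λ = x/R = 115.43779897°.
φ = 2·arctan(exp(y/R)) − 90° = 2·arctan(2.06408) − 90° = 38.30169991°.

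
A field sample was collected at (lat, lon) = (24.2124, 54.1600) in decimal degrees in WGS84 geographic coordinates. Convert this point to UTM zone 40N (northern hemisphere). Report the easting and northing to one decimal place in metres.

Zone 40 central meridian λ₀ = 6×40 − 183 = 57°; Δλ = -2.8400°.
Transverse Mercator on WGS84 with k₀ = 0.9996 gives E = 211537.695 m, N = 2680676.135 m.

E 211537.7 m, N 2680676.1 m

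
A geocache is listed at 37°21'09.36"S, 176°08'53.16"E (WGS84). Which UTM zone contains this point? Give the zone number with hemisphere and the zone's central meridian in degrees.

UTM zone = ⌊(λ + 180)/6⌋ + 1; 176.1481° ∈ [174°, 180°) → zone 60.
Hemisphere: S (φ < 0).
Central meridian λ₀ = 6×60 − 183 = 177°.

Zone 60S, central meridian 177°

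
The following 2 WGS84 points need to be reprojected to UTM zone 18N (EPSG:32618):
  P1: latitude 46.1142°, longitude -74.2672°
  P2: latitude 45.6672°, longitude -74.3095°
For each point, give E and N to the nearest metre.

UTM zone 18N: λ₀ = -75°, k₀ = 0.9996.
P1 (46.1142°, -74.2672°) → (556625.493, 5106997.013) m.
P2 (45.6672°, -74.3095°) → (553786.627, 5057304.047) m.

P1: E 556625 m, N 5106997 m; P2: E 553787 m, N 5057304 m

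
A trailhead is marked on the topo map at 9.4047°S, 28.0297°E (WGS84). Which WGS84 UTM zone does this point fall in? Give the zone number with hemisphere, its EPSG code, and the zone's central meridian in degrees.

UTM zone = ⌊(λ + 180)/6⌋ + 1; 28.0297° ∈ [24°, 30°) → zone 35.
Hemisphere: S (φ < 0).
Central meridian λ₀ = 6×35 − 183 = 27°.
EPSG code: 32735.

Zone 35S (EPSG:32735), central meridian 27°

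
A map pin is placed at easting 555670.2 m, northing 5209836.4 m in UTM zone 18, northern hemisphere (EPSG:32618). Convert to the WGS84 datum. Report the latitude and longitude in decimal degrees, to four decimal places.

lat 47.0397°, lon -74.2672°

Zone 18N: λ₀ = -75°, k₀ = 0.9996, false easting 500000 m.
Meridian distance M = (N − FN)/k₀ = 5211921.2 m.
Inverse transverse Mercator on WGS84 gives φ = 47.03970015°, λ = -74.26719942°.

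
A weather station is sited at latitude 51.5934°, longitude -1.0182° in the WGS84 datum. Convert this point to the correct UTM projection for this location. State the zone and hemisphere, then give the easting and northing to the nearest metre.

Zone 30N: E 637275 m, N 5717677 m

Longitude -1.0182° lies in the 6° band [-6°, 0°), giving zone 30; latitude is north of the equator, so 30N.
Zone 30 central meridian λ₀ = 6×30 − 183 = -3°; Δλ = +1.9818°.
Transverse Mercator on WGS84 with k₀ = 0.9996 gives E = 637274.582 m, N = 5717677.295 m.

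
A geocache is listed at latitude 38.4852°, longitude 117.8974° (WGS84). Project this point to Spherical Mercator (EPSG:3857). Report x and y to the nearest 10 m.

x 13124280 m, y 4648200 m

Web Mercator is spherical with R = a = 6378137 m.
x = R·λ = 6378137 × 2.057697810 = 13124278.534 m.
y = R·ln tan(π/4 + φ/2) = 6378137 × 0.728770310 = 4648196.876 m.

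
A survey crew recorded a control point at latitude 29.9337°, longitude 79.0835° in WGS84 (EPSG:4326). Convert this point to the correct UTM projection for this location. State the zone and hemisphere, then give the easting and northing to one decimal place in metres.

Zone 44N: E 315017.8 m, N 3312983.0 m

Longitude 79.0835° lies in the 6° band [78°, 84°), giving zone 44; latitude is north of the equator, so 44N.
Zone 44 central meridian λ₀ = 6×44 − 183 = 81°; Δλ = -1.9165°.
Transverse Mercator on WGS84 with k₀ = 0.9996 gives E = 315017.820 m, N = 3312982.953 m.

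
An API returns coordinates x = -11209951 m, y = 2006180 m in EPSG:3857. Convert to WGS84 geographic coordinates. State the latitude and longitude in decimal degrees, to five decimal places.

lat 17.73180°, lon -100.70070°

R = 6378137 m. λ = x/R = -100.70070318°.
φ = 2·arctan(exp(y/R)) − 90° = 2·arctan(1.36963) − 90° = 17.73180050°.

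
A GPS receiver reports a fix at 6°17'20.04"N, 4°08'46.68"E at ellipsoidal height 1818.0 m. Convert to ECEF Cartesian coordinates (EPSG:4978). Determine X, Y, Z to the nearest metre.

WGS84: a = 6378137 m, e² = 0.006694380; N(φ) = a/√(1−e²sin²φ) = 6378393.189 m.
X = (N+h)·cosφ·cosλ = 6325217.771 m; Y = (N+h)·cosφ·sinλ = 458535.138 m; Z = (N(1−e²)+h)·sinφ = 694222.117 m.

X 6325218 m, Y 458535 m, Z 694222 m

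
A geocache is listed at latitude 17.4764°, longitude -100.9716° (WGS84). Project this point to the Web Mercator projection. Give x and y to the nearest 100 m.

x -11240100 m, y 1976400 m

Web Mercator is spherical with R = a = 6378137 m.
x = R·λ = 6378137 × -1.762286871 = -11240107.097 m.
y = R·ln tan(π/4 + φ/2) = 6378137 × 0.309863530 = 1976352.046 m.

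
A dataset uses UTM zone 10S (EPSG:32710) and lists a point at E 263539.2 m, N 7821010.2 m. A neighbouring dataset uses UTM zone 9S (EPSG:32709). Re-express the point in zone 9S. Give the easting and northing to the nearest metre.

E 892647 m, N 7818252 m

UTM 10S → geographic: φ = -19.69220016°, λ = -125.25570009°.
UTM 9S (λ₀ = -129°) forward: E = 892646.512 m, N = 7818251.688 m.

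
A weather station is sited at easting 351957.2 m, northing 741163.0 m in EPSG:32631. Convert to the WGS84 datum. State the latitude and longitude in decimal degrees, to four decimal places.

Zone 31N: λ₀ = 3°, k₀ = 0.9996, false easting 500000 m.
Meridian distance M = (N − FN)/k₀ = 741459.6 m.
Inverse transverse Mercator on WGS84 gives φ = 6.70340015°, λ = 1.66059957°.

lat 6.7034°, lon 1.6606°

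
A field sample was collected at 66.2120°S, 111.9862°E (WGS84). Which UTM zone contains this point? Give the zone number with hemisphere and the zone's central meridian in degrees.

UTM zone = ⌊(λ + 180)/6⌋ + 1; 111.9862° ∈ [108°, 114°) → zone 49.
Hemisphere: S (φ < 0).
Central meridian λ₀ = 6×49 − 183 = 111°.

Zone 49S, central meridian 111°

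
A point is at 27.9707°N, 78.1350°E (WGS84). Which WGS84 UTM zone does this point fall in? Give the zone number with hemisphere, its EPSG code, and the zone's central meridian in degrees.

UTM zone = ⌊(λ + 180)/6⌋ + 1; 78.1350° ∈ [78°, 84°) → zone 44.
Hemisphere: N (φ ≥ 0).
Central meridian λ₀ = 6×44 − 183 = 81°.
EPSG code: 32644.

Zone 44N (EPSG:32644), central meridian 81°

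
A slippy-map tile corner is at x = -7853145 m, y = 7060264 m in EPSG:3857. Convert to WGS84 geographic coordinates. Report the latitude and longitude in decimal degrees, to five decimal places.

lat 53.41570°, lon -70.54600°

R = 6378137 m. λ = x/R = -70.54600182°.
φ = 2·arctan(exp(y/R)) − 90° = 2·arctan(3.02511) − 90° = 53.41569778°.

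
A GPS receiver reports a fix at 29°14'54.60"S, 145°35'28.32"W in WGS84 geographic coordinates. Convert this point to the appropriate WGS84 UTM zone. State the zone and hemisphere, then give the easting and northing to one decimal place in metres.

Longitude -145.5912° lies in the 6° band [-150°, -144°), giving zone 6; latitude is south of the equator, so 6S.
Zone 6 central meridian λ₀ = 6×6 − 183 = -147°; Δλ = +1.4088°.
Transverse Mercator on WGS84 with k₀ = 0.9996 gives E = 636894.803 m, N = 6763659.787 m.

Zone 6S: E 636894.8 m, N 6763659.8 m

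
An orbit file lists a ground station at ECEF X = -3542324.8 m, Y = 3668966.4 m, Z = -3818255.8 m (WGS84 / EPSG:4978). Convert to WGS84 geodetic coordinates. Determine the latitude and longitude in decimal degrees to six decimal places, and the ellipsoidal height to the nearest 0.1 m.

lat -37.006500°, lon 133.993900°, h 476.1 m

λ = atan2(Y, X) = 133.99389954°; p = √(X²+Y²) = 5099939.2 m.
Bowring's method on WGS84 (a = 6378137 m, b = 6356752.314 m) gives φ = -37.00649998°, h = 476.098 m.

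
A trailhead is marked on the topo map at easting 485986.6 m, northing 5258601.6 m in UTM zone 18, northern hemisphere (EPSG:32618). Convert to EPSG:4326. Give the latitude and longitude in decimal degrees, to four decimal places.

lat 47.4807°, lon -75.1860°

Zone 18N: λ₀ = -75°, k₀ = 0.9996, false easting 500000 m.
Meridian distance M = (N − FN)/k₀ = 5260705.9 m.
Inverse transverse Mercator on WGS84 gives φ = 47.48070023°, λ = -75.18599962°.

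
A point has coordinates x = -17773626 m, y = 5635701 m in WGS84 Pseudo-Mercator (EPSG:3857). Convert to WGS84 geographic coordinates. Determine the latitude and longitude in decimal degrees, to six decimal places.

R = 6378137 m. λ = x/R = -159.66319890°.
φ = 2·arctan(exp(y/R)) − 90° = 2·arctan(2.41959) − 90° = 45.08999816°.

lat 45.089998°, lon -159.663199°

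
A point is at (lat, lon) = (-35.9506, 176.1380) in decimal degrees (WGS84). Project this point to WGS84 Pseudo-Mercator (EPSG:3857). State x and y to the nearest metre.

x 19607592 m, y -4293826 m

Web Mercator is spherical with R = a = 6378137 m.
x = R·λ = 6378137 × 3.074188038 = 19607592.469 m.
y = R·ln tan(π/4 + φ/2) = 6378137 × -0.673210082 = -4293826.135 m.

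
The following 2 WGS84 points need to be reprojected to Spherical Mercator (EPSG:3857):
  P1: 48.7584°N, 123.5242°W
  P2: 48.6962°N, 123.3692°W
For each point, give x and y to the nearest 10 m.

Web Mercator: x = R·λ, y = R·ln tan(π/4+φ/2), R = 6378137 m.
P1 (48.7584°, -123.5242°) → (-13750651.045, 6233965.915) m.
P2 (48.6962°, -123.3692°) → (-13733396.524, 6223469.227) m.

P1: x -13750650 m, y 6233970 m; P2: x -13733400 m, y 6223470 m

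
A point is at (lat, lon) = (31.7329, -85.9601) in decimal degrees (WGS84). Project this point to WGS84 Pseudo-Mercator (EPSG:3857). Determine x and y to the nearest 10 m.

Web Mercator is spherical with R = a = 6378137 m.
x = R·λ = 6378137 × -1.500286770 = -9569034.561 m.
y = R·ln tan(π/4 + φ/2) = 6378137 × 0.584543801 = 3728300.442 m.

x -9569030 m, y 3728300 m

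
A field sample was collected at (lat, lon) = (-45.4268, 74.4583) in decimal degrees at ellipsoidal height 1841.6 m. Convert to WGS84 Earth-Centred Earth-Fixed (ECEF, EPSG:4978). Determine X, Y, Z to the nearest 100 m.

WGS84: a = 6378137 m, e² = 0.006694380; N(φ) = a/√(1−e²sin²φ) = 6388998.121 m.
X = (N+h)·cosφ·cosλ = 1201767.865 m; Y = (N+h)·cosφ·sinλ = 4321219.793 m; Z = (N(1−e²)+h)·sinφ = -4522075.119 m.

X 1201800 m, Y 4321200 m, Z -4522100 m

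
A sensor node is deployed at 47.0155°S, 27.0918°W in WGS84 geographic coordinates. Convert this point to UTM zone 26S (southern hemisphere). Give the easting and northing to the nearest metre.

E 493023 m, N 4793109 m

Zone 26 central meridian λ₀ = 6×26 − 183 = -27°; Δλ = -0.0918°.
Transverse Mercator on WGS84 with k₀ = 0.9996 gives E = 493022.871 m, N = 4793109.340 m.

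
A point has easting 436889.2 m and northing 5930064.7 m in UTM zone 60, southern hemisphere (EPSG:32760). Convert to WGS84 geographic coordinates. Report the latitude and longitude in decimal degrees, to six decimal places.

lat -36.773100°, lon 176.292800°

Zone 60S: λ₀ = 177°, k₀ = 0.9996, false easting 500000 m, false northing 10000000 m.
Meridian distance M = (N − FN)/k₀ = -4071563.9 m.
Inverse transverse Mercator on WGS84 gives φ = -36.77310027°, λ = 176.29280012°.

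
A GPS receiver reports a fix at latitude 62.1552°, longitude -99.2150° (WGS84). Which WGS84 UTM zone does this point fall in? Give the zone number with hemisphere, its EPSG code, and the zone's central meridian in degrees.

Zone 14N (EPSG:32614), central meridian -99°

UTM zone = ⌊(λ + 180)/6⌋ + 1; -99.2150° ∈ [-102°, -96°) → zone 14.
Hemisphere: N (φ ≥ 0).
Central meridian λ₀ = 6×14 − 183 = -99°.
EPSG code: 32614.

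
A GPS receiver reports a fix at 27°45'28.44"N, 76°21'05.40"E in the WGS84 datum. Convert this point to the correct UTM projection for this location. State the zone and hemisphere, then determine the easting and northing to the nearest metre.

Zone 43N: E 633186 m, N 3071116 m

Longitude 76.3515° lies in the 6° band [72°, 78°), giving zone 43; latitude is north of the equator, so 43N.
Zone 43 central meridian λ₀ = 6×43 − 183 = 75°; Δλ = +1.3515°.
Transverse Mercator on WGS84 with k₀ = 0.9996 gives E = 633185.736 m, N = 3071115.852 m.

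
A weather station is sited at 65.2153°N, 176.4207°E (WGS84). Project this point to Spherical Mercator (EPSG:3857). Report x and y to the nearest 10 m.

Web Mercator is spherical with R = a = 6378137 m.
x = R·λ = 6378137 × 3.079122084 = 19639062.489 m.
y = R·ln tan(π/4 + φ/2) = 6378137 × 1.515381739 = 9665312.337 m.

x 19639060 m, y 9665310 m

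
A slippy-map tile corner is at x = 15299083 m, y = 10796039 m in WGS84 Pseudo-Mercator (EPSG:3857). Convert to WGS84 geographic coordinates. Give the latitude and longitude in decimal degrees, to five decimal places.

R = 6378137 m. λ = x/R = 137.43400092°.
φ = 2·arctan(exp(y/R)) − 90° = 2·arctan(5.43393) − 90° = 69.14519853°.

lat 69.14520°, lon 137.43400°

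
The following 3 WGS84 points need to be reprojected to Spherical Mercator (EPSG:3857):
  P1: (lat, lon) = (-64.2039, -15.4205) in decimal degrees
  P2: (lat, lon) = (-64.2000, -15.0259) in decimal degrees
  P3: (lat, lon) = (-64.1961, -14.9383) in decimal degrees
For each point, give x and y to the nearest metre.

Web Mercator: x = R·λ, y = R·ln tan(π/4+φ/2), R = 6378137 m.
P1 (-64.2039°, -15.4205°) → (-1716602.208, -9401732.251) m.
P2 (-64.2000°, -15.0259°) → (-1672675.537, -9400734.674) m.
P3 (-64.1961°, -14.9383°) → (-1662923.949, -9399737.237) m.

P1: x -1716602 m, y -9401732 m; P2: x -1672676 m, y -9400735 m; P3: x -1662924 m, y -9399737 m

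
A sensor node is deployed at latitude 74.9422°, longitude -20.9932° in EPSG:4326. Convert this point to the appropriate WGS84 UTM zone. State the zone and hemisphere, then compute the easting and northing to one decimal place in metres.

Longitude -20.9932° lies in the 6° band [-24°, -18°), giving zone 27; latitude is north of the equator, so 27N.
Zone 27 central meridian λ₀ = 6×27 − 183 = -21°; Δλ = +0.0068°.
Transverse Mercator on WGS84 with k₀ = 0.9996 gives E = 500197.194 m, N = 8317157.878 m.

Zone 27N: E 500197.2 m, N 8317157.9 m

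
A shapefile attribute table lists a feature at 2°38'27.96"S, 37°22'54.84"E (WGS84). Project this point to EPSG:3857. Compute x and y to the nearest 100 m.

x 4161300 m, y -294100 m

Web Mercator is spherical with R = a = 6378137 m.
x = R·λ = 6378137 × 0.652437236 = 4161334.073 m.
y = R·ln tan(π/4 + φ/2) = 6378137 × -0.046112224 = -294110.081 m.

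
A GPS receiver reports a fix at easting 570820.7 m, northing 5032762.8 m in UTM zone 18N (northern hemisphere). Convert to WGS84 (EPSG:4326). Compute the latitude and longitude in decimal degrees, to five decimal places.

Zone 18N: λ₀ = -75°, k₀ = 0.9996, false easting 500000 m.
Meridian distance M = (N − FN)/k₀ = 5034776.7 m.
Inverse transverse Mercator on WGS84 gives φ = 45.44479992°, λ = -74.09439989°.

lat 45.44480°, lon -74.09440°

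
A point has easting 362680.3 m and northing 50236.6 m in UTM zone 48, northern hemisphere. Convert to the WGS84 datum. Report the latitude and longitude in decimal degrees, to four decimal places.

lat 0.4544°, lon 103.7660°

Zone 48N: λ₀ = 105°, k₀ = 0.9996, false easting 500000 m.
Meridian distance M = (N − FN)/k₀ = 50256.7 m.
Inverse transverse Mercator on WGS84 gives φ = 0.45440007°, λ = 103.76600002°.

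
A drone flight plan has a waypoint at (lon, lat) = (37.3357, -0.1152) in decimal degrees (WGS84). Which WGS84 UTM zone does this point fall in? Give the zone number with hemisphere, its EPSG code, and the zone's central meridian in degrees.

Zone 37S (EPSG:32737), central meridian 39°

UTM zone = ⌊(λ + 180)/6⌋ + 1; 37.3357° ∈ [36°, 42°) → zone 37.
Hemisphere: S (φ < 0).
Central meridian λ₀ = 6×37 − 183 = 39°.
EPSG code: 32737.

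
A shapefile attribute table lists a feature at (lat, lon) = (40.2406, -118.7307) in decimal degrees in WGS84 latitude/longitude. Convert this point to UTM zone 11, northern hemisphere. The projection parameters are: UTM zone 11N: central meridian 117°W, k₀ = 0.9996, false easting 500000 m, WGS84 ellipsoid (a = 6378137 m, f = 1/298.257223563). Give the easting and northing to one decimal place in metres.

Zone 11 central meridian λ₀ = 6×11 − 183 = -117°; Δλ = -1.7307°.
Transverse Mercator on WGS84 with k₀ = 0.9996 gives E = 352784.022 m, N = 4455898.595 m.

E 352784.0 m, N 4455898.6 m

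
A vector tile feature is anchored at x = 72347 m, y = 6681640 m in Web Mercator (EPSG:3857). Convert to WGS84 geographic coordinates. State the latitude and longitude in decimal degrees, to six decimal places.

R = 6378137 m. λ = x/R = 0.64990416°.
φ = 2·arctan(exp(y/R)) − 90° = 2·arctan(2.85076) − 90° = 51.33990131°.

lat 51.339901°, lon 0.649904°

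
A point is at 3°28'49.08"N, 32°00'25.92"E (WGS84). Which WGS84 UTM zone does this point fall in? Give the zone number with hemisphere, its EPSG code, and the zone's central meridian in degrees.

Zone 36N (EPSG:32636), central meridian 33°

UTM zone = ⌊(λ + 180)/6⌋ + 1; 32.0072° ∈ [30°, 36°) → zone 36.
Hemisphere: N (φ ≥ 0).
Central meridian λ₀ = 6×36 − 183 = 33°.
EPSG code: 32636.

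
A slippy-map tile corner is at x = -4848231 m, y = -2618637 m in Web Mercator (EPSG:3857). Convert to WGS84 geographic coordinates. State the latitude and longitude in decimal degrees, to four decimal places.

lat -22.8893°, lon -43.5524°

R = 6378137 m. λ = x/R = -43.55240008°.
φ = 2·arctan(exp(y/R)) − 90° = 2·arctan(0.66328) − 90° = -22.88930146°.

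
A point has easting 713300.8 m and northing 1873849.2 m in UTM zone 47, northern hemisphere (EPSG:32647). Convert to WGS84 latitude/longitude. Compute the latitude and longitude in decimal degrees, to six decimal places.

Zone 47N: λ₀ = 99°, k₀ = 0.9996, false easting 500000 m.
Meridian distance M = (N − FN)/k₀ = 1874599.0 m.
Inverse transverse Mercator on WGS84 gives φ = 16.93860002°, λ = 101.00290027°.

lat 16.938600°, lon 101.002900°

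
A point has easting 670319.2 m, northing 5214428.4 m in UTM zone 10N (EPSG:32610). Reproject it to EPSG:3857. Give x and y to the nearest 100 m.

x -13442600 m, y 5952100 m

Unproject from UTM 10N (λ₀ = -123°) → φ = 47.06139976°, λ = -120.75710062°.
Web Mercator (R = 6378137 m): x = -13442618.951 m, y = 5952101.840 m.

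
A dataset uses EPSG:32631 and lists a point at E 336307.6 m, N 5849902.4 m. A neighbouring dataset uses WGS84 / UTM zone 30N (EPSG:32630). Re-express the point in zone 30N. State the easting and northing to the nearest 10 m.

UTM 31N → geographic: φ = 52.77409963°, λ = 0.57329977°.
UTM 30N (λ₀ = -3°) forward: E = 741013.391 m, N = 5853129.095 m.

E 741010 m, N 5853130 m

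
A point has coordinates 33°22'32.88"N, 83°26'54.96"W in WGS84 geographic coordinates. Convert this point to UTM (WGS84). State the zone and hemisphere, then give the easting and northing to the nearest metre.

Longitude -83.4486° lies in the 6° band [-84°, -78°), giving zone 17; latitude is north of the equator, so 17N.
Zone 17 central meridian λ₀ = 6×17 − 183 = -81°; Δλ = -2.4486°.
Transverse Mercator on WGS84 with k₀ = 0.9996 gives E = 272209.022 m, N = 3695628.134 m.

Zone 17N: E 272209 m, N 3695628 m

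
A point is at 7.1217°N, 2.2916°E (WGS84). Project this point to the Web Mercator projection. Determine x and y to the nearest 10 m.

x 255100 m, y 794830 m

Web Mercator is spherical with R = a = 6378137 m.
x = R·λ = 6378137 × 0.039995965 = 255099.745 m.
y = R·ln tan(π/4 + φ/2) = 6378137 × 0.124618415 = 794833.327 m.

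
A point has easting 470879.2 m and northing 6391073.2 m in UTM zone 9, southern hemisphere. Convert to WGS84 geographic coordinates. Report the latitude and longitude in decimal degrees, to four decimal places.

lat -32.6175°, lon -129.3104°

Zone 9S: λ₀ = -129°, k₀ = 0.9996, false easting 500000 m, false northing 10000000 m.
Meridian distance M = (N − FN)/k₀ = -3610370.9 m.
Inverse transverse Mercator on WGS84 gives φ = -32.61750022°, λ = -129.31039996°.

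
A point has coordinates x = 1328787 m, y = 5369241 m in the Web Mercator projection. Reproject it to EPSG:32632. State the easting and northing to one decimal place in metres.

Web Mercator inverse (R = 6378137 m) → φ = 43.37509809°, λ = 11.93669671°.
UTM 32N forward: E = 737910.169 m, N = 4806659.348 m.

E 737910.2 m, N 4806659.3 m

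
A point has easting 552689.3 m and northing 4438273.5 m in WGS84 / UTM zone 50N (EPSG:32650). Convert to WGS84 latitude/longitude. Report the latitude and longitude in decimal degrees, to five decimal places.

Zone 50N: λ₀ = 117°, k₀ = 0.9996, false easting 500000 m.
Meridian distance M = (N − FN)/k₀ = 4440049.5 m.
Inverse transverse Mercator on WGS84 gives φ = 40.09309972°, λ = 117.61810019°.

lat 40.09310°, lon 117.61810°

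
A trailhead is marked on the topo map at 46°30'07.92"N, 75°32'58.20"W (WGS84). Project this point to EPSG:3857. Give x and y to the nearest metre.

Web Mercator is spherical with R = a = 6378137 m.
x = R·λ = 6378137 × -1.318587523 = -8410131.870 m.
y = R·ln tan(π/4 + φ/2) = 6378137 × 0.918951038 = 5861195.617 m.

x -8410132 m, y 5861196 m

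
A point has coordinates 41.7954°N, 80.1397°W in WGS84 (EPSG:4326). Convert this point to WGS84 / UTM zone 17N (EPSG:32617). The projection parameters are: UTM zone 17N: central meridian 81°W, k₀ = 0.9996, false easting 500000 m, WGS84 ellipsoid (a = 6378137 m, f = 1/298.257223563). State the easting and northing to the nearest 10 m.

Zone 17 central meridian λ₀ = 6×17 − 183 = -81°; Δλ = +0.8603°.
Transverse Mercator on WGS84 with k₀ = 0.9996 gives E = 571476.081 m, N = 4627417.777 m.

E 571480 m, N 4627420 m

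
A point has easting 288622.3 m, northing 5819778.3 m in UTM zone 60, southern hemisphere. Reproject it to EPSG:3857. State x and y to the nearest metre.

x 19436483 m, y -4543451 m

Unproject from UTM 60S (λ₀ = 177°) → φ = -37.74490029°, λ = 174.60090052°.
Web Mercator (R = 6378137 m): x = 19436483.338 m, y = -4543451.195 m.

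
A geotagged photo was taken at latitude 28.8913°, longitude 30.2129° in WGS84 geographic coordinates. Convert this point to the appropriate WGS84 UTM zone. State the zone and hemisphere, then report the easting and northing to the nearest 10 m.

Zone 36N: E 228200 m, N 3199140 m

Longitude 30.2129° lies in the 6° band [30°, 36°), giving zone 36; latitude is north of the equator, so 36N.
Zone 36 central meridian λ₀ = 6×36 − 183 = 33°; Δλ = -2.7871°.
Transverse Mercator on WGS84 with k₀ = 0.9996 gives E = 228195.567 m, N = 3199138.321 m.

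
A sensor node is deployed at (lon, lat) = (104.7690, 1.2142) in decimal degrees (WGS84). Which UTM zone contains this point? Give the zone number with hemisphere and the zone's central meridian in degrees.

UTM zone = ⌊(λ + 180)/6⌋ + 1; 104.7690° ∈ [102°, 108°) → zone 48.
Hemisphere: N (φ ≥ 0).
Central meridian λ₀ = 6×48 − 183 = 105°.

Zone 48N, central meridian 105°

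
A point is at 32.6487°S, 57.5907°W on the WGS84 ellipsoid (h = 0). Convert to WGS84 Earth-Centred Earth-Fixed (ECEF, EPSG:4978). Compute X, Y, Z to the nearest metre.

WGS84: a = 6378137 m, e² = 0.006694380; N(φ) = a/√(1−e²sin²φ) = 6384359.585 m.
X = (N+h)·cosφ·cosλ = 2881123.672 m; Y = (N+h)·cosφ·sinλ = -4538296.055 m; Z = (N(1−e²)+h)·sinφ = -3421219.493 m.

X 2881124 m, Y -4538296 m, Z -3421219 m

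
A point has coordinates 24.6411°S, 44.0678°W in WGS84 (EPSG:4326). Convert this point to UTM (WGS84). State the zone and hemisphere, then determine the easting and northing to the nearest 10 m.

Longitude -44.0678° lies in the 6° band [-48°, -42°), giving zone 23; latitude is south of the equator, so 23S.
Zone 23 central meridian λ₀ = 6×23 − 183 = -45°; Δλ = +0.9322°.
Transverse Mercator on WGS84 with k₀ = 0.9996 gives E = 594342.177 m, N = 7274471.780 m.

Zone 23S: E 594340 m, N 7274470 m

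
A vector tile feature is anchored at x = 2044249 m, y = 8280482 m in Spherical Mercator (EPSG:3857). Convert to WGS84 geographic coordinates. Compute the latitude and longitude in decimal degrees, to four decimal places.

R = 6378137 m. λ = x/R = 18.36380121°.
φ = 2·arctan(exp(y/R)) − 90° = 2·arctan(3.66292) − 90° = 59.46000076°.

lat 59.4600°, lon 18.3638°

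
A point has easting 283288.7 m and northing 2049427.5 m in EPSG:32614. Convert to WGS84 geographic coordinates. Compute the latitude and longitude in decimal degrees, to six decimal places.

Zone 14N: λ₀ = -99°, k₀ = 0.9996, false easting 500000 m.
Meridian distance M = (N − FN)/k₀ = 2050247.6 m.
Inverse transverse Mercator on WGS84 gives φ = 18.52430029°, λ = -101.05289970°.

lat 18.524300°, lon -101.052900°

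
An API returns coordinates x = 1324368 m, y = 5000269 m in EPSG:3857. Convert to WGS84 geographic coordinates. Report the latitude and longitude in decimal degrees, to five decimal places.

lat 40.91810°, lon 11.89700°

R = 6378137 m. λ = x/R = 11.89700016°.
φ = 2·arctan(exp(y/R)) − 90° = 2·arctan(2.19015) − 90° = 40.91810049°.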